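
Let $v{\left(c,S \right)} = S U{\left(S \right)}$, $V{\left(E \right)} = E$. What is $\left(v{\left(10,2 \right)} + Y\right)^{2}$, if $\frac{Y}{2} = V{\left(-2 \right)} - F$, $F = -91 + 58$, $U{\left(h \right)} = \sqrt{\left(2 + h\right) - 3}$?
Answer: $4096$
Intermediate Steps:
$U{\left(h \right)} = \sqrt{-1 + h}$
$F = -33$
$v{\left(c,S \right)} = S \sqrt{-1 + S}$
$Y = 62$ ($Y = 2 \left(-2 - -33\right) = 2 \left(-2 + 33\right) = 2 \cdot 31 = 62$)
$\left(v{\left(10,2 \right)} + Y\right)^{2} = \left(2 \sqrt{-1 + 2} + 62\right)^{2} = \left(2 \sqrt{1} + 62\right)^{2} = \left(2 \cdot 1 + 62\right)^{2} = \left(2 + 62\right)^{2} = 64^{2} = 4096$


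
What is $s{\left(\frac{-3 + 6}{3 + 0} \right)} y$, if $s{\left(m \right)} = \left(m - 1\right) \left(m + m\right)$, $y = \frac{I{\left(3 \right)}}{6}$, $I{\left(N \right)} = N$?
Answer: $0$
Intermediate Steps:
$y = \frac{1}{2}$ ($y = \frac{3}{6} = 3 \cdot \frac{1}{6} = \frac{1}{2} \approx 0.5$)
$s{\left(m \right)} = 2 m \left(-1 + m\right)$ ($s{\left(m \right)} = \left(-1 + m\right) 2 m = 2 m \left(-1 + m\right)$)
$s{\left(\frac{-3 + 6}{3 + 0} \right)} y = 2 \frac{-3 + 6}{3 + 0} \left(-1 + \frac{-3 + 6}{3 + 0}\right) \frac{1}{2} = 2 \cdot \frac{3}{3} \left(-1 + \frac{3}{3}\right) \frac{1}{2} = 2 \cdot 3 \cdot \frac{1}{3} \left(-1 + 3 \cdot \frac{1}{3}\right) \frac{1}{2} = 2 \cdot 1 \left(-1 + 1\right) \frac{1}{2} = 2 \cdot 1 \cdot 0 \cdot \frac{1}{2} = 0 \cdot \frac{1}{2} = 0$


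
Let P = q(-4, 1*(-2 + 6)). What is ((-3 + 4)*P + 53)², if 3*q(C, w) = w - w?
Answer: 2809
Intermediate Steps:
q(C, w) = 0 (q(C, w) = (w - w)/3 = (⅓)*0 = 0)
P = 0
((-3 + 4)*P + 53)² = ((-3 + 4)*0 + 53)² = (1*0 + 53)² = (0 + 53)² = 53² = 2809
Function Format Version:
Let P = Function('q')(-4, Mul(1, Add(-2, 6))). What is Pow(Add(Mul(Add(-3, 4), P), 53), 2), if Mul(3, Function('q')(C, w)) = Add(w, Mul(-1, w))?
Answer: 2809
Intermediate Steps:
Function('q')(C, w) = 0 (Function('q')(C, w) = Mul(Rational(1, 3), Add(w, Mul(-1, w))) = Mul(Rational(1, 3), 0) = 0)
P = 0
Pow(Add(Mul(Add(-3, 4), P), 53), 2) = Pow(Add(Mul(Add(-3, 4), 0), 53), 2) = Pow(Add(Mul(1, 0), 53), 2) = Pow(Add(0, 53), 2) = Pow(53, 2) = 2809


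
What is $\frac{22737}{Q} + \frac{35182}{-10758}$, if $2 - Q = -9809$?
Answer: $- \frac{50282978}{52773369} \approx -0.95281$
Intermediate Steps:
$Q = 9811$ ($Q = 2 - -9809 = 2 + 9809 = 9811$)
$\frac{22737}{Q} + \frac{35182}{-10758} = \frac{22737}{9811} + \frac{35182}{-10758} = 22737 \cdot \frac{1}{9811} + 35182 \left(- \frac{1}{10758}\right) = \frac{22737}{9811} - \frac{17591}{5379} = - \frac{50282978}{52773369}$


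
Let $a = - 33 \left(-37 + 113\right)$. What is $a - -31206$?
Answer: $28698$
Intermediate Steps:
$a = -2508$ ($a = \left(-33\right) 76 = -2508$)
$a - -31206 = -2508 - -31206 = -2508 + 31206 = 28698$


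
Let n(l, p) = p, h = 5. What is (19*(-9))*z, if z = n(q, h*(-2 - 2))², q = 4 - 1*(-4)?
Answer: -68400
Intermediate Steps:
q = 8 (q = 4 + 4 = 8)
z = 400 (z = (5*(-2 - 2))² = (5*(-4))² = (-20)² = 400)
(19*(-9))*z = (19*(-9))*400 = -171*400 = -68400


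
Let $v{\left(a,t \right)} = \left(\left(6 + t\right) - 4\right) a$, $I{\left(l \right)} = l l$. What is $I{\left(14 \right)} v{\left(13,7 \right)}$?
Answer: $22932$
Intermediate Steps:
$I{\left(l \right)} = l^{2}$
$v{\left(a,t \right)} = a \left(2 + t\right)$ ($v{\left(a,t \right)} = \left(2 + t\right) a = a \left(2 + t\right)$)
$I{\left(14 \right)} v{\left(13,7 \right)} = 14^{2} \cdot 13 \left(2 + 7\right) = 196 \cdot 13 \cdot 9 = 196 \cdot 117 = 22932$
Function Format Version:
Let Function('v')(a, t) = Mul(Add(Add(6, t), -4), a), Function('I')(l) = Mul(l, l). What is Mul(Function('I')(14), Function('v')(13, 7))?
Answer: 22932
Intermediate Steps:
Function('I')(l) = Pow(l, 2)
Function('v')(a, t) = Mul(a, Add(2, t)) (Function('v')(a, t) = Mul(Add(2, t), a) = Mul(a, Add(2, t)))
Mul(Function('I')(14), Function('v')(13, 7)) = Mul(Pow(14, 2), Mul(13, Add(2, 7))) = Mul(196, Mul(13, 9)) = Mul(196, 117) = 22932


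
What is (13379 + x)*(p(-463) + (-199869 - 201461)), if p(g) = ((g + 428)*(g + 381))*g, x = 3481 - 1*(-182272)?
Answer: -344526238480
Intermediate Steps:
x = 185753 (x = 3481 + 182272 = 185753)
p(g) = g*(381 + g)*(428 + g) (p(g) = ((428 + g)*(381 + g))*g = ((381 + g)*(428 + g))*g = g*(381 + g)*(428 + g))
(13379 + x)*(p(-463) + (-199869 - 201461)) = (13379 + 185753)*(-463*(163068 + (-463)**2 + 809*(-463)) + (-199869 - 201461)) = 199132*(-463*(163068 + 214369 - 374567) - 401330) = 199132*(-463*2870 - 401330) = 199132*(-1328810 - 401330) = 199132*(-1730140) = -344526238480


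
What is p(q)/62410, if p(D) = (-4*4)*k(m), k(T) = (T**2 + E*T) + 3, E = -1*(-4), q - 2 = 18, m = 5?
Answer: -384/31205 ≈ -0.012306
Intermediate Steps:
q = 20 (q = 2 + 18 = 20)
E = 4
k(T) = 3 + T**2 + 4*T (k(T) = (T**2 + 4*T) + 3 = 3 + T**2 + 4*T)
p(D) = -768 (p(D) = (-4*4)*(3 + 5**2 + 4*5) = -16*(3 + 25 + 20) = -16*48 = -768)
p(q)/62410 = -768/62410 = -768*1/62410 = -384/31205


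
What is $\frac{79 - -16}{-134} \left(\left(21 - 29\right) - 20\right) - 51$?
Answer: $- \frac{2087}{67} \approx -31.149$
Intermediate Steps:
$\frac{79 - -16}{-134} \left(\left(21 - 29\right) - 20\right) - 51 = \left(79 + 16\right) \left(- \frac{1}{134}\right) \left(-8 - 20\right) - 51 = 95 \left(- \frac{1}{134}\right) \left(-28\right) - 51 = \left(- \frac{95}{134}\right) \left(-28\right) - 51 = \frac{1330}{67} - 51 = - \frac{2087}{67}$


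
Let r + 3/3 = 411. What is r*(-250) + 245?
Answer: -102255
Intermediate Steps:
r = 410 (r = -1 + 411 = 410)
r*(-250) + 245 = 410*(-250) + 245 = -102500 + 245 = -102255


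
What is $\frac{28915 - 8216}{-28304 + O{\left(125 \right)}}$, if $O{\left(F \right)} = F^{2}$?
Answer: $- \frac{20699}{12679} \approx -1.6325$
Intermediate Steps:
$\frac{28915 - 8216}{-28304 + O{\left(125 \right)}} = \frac{28915 - 8216}{-28304 + 125^{2}} = \frac{20699}{-28304 + 15625} = \frac{20699}{-12679} = 20699 \left(- \frac{1}{12679}\right) = - \frac{20699}{12679}$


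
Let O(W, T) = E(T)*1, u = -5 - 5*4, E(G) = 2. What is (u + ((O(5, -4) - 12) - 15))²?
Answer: 2500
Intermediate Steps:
u = -25 (u = -5 - 20 = -25)
O(W, T) = 2 (O(W, T) = 2*1 = 2)
(u + ((O(5, -4) - 12) - 15))² = (-25 + ((2 - 12) - 15))² = (-25 + (-10 - 15))² = (-25 - 25)² = (-50)² = 2500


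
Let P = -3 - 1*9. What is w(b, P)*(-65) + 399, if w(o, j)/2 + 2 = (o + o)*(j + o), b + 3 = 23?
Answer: -40941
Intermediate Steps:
b = 20 (b = -3 + 23 = 20)
P = -12 (P = -3 - 9 = -12)
w(o, j) = -4 + 4*o*(j + o) (w(o, j) = -4 + 2*((o + o)*(j + o)) = -4 + 2*((2*o)*(j + o)) = -4 + 2*(2*o*(j + o)) = -4 + 4*o*(j + o))
w(b, P)*(-65) + 399 = (-4 + 4*20² + 4*(-12)*20)*(-65) + 399 = (-4 + 4*400 - 960)*(-65) + 399 = (-4 + 1600 - 960)*(-65) + 399 = 636*(-65) + 399 = -41340 + 399 = -40941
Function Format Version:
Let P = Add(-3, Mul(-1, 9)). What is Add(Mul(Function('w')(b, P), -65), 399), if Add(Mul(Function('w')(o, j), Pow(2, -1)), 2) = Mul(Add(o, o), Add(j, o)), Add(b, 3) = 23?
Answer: -40941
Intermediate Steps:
b = 20 (b = Add(-3, 23) = 20)
P = -12 (P = Add(-3, -9) = -12)
Function('w')(o, j) = Add(-4, Mul(4, o, Add(j, o))) (Function('w')(o, j) = Add(-4, Mul(2, Mul(Add(o, o), Add(j, o)))) = Add(-4, Mul(2, Mul(Mul(2, o), Add(j, o)))) = Add(-4, Mul(2, Mul(2, o, Add(j, o)))) = Add(-4, Mul(4, o, Add(j, o))))
Add(Mul(Function('w')(b, P), -65), 399) = Add(Mul(Add(-4, Mul(4, Pow(20, 2)), Mul(4, -12, 20)), -65), 399) = Add(Mul(Add(-4, Mul(4, 400), -960), -65), 399) = Add(Mul(Add(-4, 1600, -960), -65), 399) = Add(Mul(636, -65), 399) = Add(-41340, 399) = -40941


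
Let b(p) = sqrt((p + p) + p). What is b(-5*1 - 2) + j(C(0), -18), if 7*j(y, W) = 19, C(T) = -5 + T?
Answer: 19/7 + I*sqrt(21) ≈ 2.7143 + 4.5826*I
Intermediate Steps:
j(y, W) = 19/7 (j(y, W) = (1/7)*19 = 19/7)
b(p) = sqrt(3)*sqrt(p) (b(p) = sqrt(2*p + p) = sqrt(3*p) = sqrt(3)*sqrt(p))
b(-5*1 - 2) + j(C(0), -18) = sqrt(3)*sqrt(-5*1 - 2) + 19/7 = sqrt(3)*sqrt(-5 - 2) + 19/7 = sqrt(3)*sqrt(-7) + 19/7 = sqrt(3)*(I*sqrt(7)) + 19/7 = I*sqrt(21) + 19/7 = 19/7 + I*sqrt(21)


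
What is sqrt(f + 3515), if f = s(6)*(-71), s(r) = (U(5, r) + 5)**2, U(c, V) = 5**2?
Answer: I*sqrt(60385) ≈ 245.73*I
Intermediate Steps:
U(c, V) = 25
s(r) = 900 (s(r) = (25 + 5)**2 = 30**2 = 900)
f = -63900 (f = 900*(-71) = -63900)
sqrt(f + 3515) = sqrt(-63900 + 3515) = sqrt(-60385) = I*sqrt(60385)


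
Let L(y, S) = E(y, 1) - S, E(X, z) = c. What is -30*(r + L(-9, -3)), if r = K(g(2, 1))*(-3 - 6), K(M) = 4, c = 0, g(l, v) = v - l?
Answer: 990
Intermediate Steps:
E(X, z) = 0
L(y, S) = -S (L(y, S) = 0 - S = -S)
r = -36 (r = 4*(-3 - 6) = 4*(-9) = -36)
-30*(r + L(-9, -3)) = -30*(-36 - 1*(-3)) = -30*(-36 + 3) = -30*(-33) = 990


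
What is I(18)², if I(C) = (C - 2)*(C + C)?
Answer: 331776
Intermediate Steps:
I(C) = 2*C*(-2 + C) (I(C) = (-2 + C)*(2*C) = 2*C*(-2 + C))
I(18)² = (2*18*(-2 + 18))² = (2*18*16)² = 576² = 331776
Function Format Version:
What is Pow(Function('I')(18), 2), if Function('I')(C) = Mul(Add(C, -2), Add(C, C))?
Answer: 331776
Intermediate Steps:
Function('I')(C) = Mul(2, C, Add(-2, C)) (Function('I')(C) = Mul(Add(-2, C), Mul(2, C)) = Mul(2, C, Add(-2, C)))
Pow(Function('I')(18), 2) = Pow(Mul(2, 18, Add(-2, 18)), 2) = Pow(Mul(2, 18, 16), 2) = Pow(576, 2) = 331776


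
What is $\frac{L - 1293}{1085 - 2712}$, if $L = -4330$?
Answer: $\frac{5623}{1627} \approx 3.4561$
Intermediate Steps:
$\frac{L - 1293}{1085 - 2712} = \frac{-4330 - 1293}{1085 - 2712} = - \frac{5623}{-1627} = \left(-5623\right) \left(- \frac{1}{1627}\right) = \frac{5623}{1627}$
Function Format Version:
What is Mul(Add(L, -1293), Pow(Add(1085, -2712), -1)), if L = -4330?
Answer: Rational(5623, 1627) ≈ 3.4561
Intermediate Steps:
Mul(Add(L, -1293), Pow(Add(1085, -2712), -1)) = Mul(Add(-4330, -1293), Pow(Add(1085, -2712), -1)) = Mul(-5623, Pow(-1627, -1)) = Mul(-5623, Rational(-1, 1627)) = Rational(5623, 1627)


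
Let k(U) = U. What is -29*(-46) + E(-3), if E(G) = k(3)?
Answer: 1337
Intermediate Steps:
E(G) = 3
-29*(-46) + E(-3) = -29*(-46) + 3 = 1334 + 3 = 1337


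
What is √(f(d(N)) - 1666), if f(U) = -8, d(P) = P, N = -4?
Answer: 3*I*√186 ≈ 40.915*I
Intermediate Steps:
√(f(d(N)) - 1666) = √(-8 - 1666) = √(-1674) = 3*I*√186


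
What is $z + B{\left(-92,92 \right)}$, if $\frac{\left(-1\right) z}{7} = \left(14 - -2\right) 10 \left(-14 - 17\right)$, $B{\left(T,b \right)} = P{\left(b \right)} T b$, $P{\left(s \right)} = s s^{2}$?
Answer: $-6590780512$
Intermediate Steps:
$P{\left(s \right)} = s^{3}$
$B{\left(T,b \right)} = T b^{4}$ ($B{\left(T,b \right)} = b^{3} T b = T b^{3} b = T b^{4}$)
$z = 34720$ ($z = - 7 \left(14 - -2\right) 10 \left(-14 - 17\right) = - 7 \left(14 + 2\right) 10 \left(-14 - 17\right) = - 7 \cdot 16 \cdot 10 \left(-31\right) = - 7 \cdot 160 \left(-31\right) = \left(-7\right) \left(-4960\right) = 34720$)
$z + B{\left(-92,92 \right)} = 34720 - 92 \cdot 92^{4} = 34720 - 6590815232 = -6590780512$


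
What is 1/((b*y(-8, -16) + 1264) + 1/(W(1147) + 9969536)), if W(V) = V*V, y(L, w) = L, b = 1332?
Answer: -11285145/105990081839 ≈ -0.00010647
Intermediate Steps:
W(V) = V²
1/((b*y(-8, -16) + 1264) + 1/(W(1147) + 9969536)) = 1/((1332*(-8) + 1264) + 1/(1147² + 9969536)) = 1/((-10656 + 1264) + 1/(1315609 + 9969536)) = 1/(-9392 + 1/11285145) = 1/(-105990081839/11285145) = -11285145/105990081839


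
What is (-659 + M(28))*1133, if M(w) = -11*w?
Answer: -1095611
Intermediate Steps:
(-659 + M(28))*1133 = (-659 - 11*28)*1133 = (-659 - 308)*1133 = -967*1133 = -1095611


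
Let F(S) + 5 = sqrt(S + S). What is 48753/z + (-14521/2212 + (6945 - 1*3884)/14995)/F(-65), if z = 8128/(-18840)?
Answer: -29513775075628173/261172233560 + 210971463*I*sqrt(130)/5141185700 ≈ -1.1301e+5 + 0.46788*I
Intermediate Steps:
z = -1016/2355 (z = 8128*(-1/18840) = -1016/2355 ≈ -0.43142)
F(S) = -5 + sqrt(2)*sqrt(S) (F(S) = -5 + sqrt(S + S) = -5 + sqrt(2*S) = -5 + sqrt(2)*sqrt(S))
48753/z + (-14521/2212 + (6945 - 1*3884)/14995)/F(-65) = 48753/(-1016/2355) + (-14521/2212 + (6945 - 1*3884)/14995)/(-5 + sqrt(2)*sqrt(-65)) = 48753*(-2355/1016) + (-14521*1/2212 + (6945 - 3884)*(1/14995))/(-5 + sqrt(2)*(I*sqrt(65))) = -114813315/1016 + (-14521/2212 + 3061*(1/14995))/(-5 + I*sqrt(130)) = -114813315/1016 + (-14521/2212 + 3061/14995)/(-5 + I*sqrt(130)) = -114813315/1016 - 210971463/(33168940*(-5 + I*sqrt(130)))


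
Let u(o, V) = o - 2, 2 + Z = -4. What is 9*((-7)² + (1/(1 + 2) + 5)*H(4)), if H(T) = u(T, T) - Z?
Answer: 825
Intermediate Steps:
Z = -6 (Z = -2 - 4 = -6)
u(o, V) = -2 + o
H(T) = 4 + T (H(T) = (-2 + T) - 1*(-6) = (-2 + T) + 6 = 4 + T)
9*((-7)² + (1/(1 + 2) + 5)*H(4)) = 9*((-7)² + (1/(1 + 2) + 5)*(4 + 4)) = 9*(49 + (1/3 + 5)*8) = 9*(49 + (⅓ + 5)*8) = 9*(49 + (16/3)*8) = 9*(49 + 128/3) = 9*(275/3) = 825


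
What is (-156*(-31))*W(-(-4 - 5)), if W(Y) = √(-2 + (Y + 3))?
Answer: 4836*√10 ≈ 15293.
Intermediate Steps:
W(Y) = √(1 + Y) (W(Y) = √(-2 + (3 + Y)) = √(1 + Y))
(-156*(-31))*W(-(-4 - 5)) = (-156*(-31))*√(1 - (-4 - 5)) = 4836*√(1 - 1*(-9)) = 4836*√(1 + 9) = 4836*√10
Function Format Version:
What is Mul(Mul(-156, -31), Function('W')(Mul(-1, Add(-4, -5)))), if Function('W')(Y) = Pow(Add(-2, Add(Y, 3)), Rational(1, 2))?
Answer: Mul(4836, Pow(10, Rational(1, 2))) ≈ 15293.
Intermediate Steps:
Function('W')(Y) = Pow(Add(1, Y), Rational(1, 2)) (Function('W')(Y) = Pow(Add(-2, Add(3, Y)), Rational(1, 2)) = Pow(Add(1, Y), Rational(1, 2)))
Mul(Mul(-156, -31), Function('W')(Mul(-1, Add(-4, -5)))) = Mul(Mul(-156, -31), Pow(Add(1, Mul(-1, Add(-4, -5))), Rational(1, 2))) = Mul(4836, Pow(Add(1, Mul(-1, -9)), Rational(1, 2))) = Mul(4836, Pow(Add(1, 9), Rational(1, 2))) = Mul(4836, Pow(10, Rational(1, 2)))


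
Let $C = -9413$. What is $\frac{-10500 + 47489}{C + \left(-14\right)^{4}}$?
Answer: $\frac{36989}{29003} \approx 1.2754$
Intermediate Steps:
$\frac{-10500 + 47489}{C + \left(-14\right)^{4}} = \frac{-10500 + 47489}{-9413 + \left(-14\right)^{4}} = \frac{36989}{-9413 + 38416} = \frac{36989}{29003}$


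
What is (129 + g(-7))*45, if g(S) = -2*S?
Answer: 6435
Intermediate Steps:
(129 + g(-7))*45 = (129 - 2*(-7))*45 = (129 + 14)*45 = 143*45 = 6435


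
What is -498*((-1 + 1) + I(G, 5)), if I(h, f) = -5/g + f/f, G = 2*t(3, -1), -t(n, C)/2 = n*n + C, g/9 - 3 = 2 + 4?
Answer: -12616/27 ≈ -467.26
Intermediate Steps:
g = 81 (g = 27 + 9*(2 + 4) = 27 + 9*6 = 27 + 54 = 81)
t(n, C) = -2*C - 2*n² (t(n, C) = -2*(n*n + C) = -2*(n² + C) = -2*(C + n²) = -2*C - 2*n²)
G = -32 (G = 2*(-2*(-1) - 2*3²) = 2*(2 - 2*9) = 2*(2 - 18) = 2*(-16) = -32)
I(h, f) = 76/81 (I(h, f) = -5/81 + f/f = -5*1/81 + 1 = -5/81 + 1 = 76/81)
-498*((-1 + 1) + I(G, 5)) = -498*((-1 + 1) + 76/81) = -498*(0 + 76/81) = -498*76/81 = -12616/27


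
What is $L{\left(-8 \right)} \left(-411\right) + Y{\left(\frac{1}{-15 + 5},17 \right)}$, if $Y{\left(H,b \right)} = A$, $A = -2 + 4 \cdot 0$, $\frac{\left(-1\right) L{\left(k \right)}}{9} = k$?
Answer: $-29594$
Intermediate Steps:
$L{\left(k \right)} = - 9 k$
$A = -2$ ($A = -2 + 0 = -2$)
$Y{\left(H,b \right)} = -2$
$L{\left(-8 \right)} \left(-411\right) + Y{\left(\frac{1}{-15 + 5},17 \right)} = \left(-9\right) \left(-8\right) \left(-411\right) - 2 = 72 \left(-411\right) - 2 = -29592 - 2 = -29594$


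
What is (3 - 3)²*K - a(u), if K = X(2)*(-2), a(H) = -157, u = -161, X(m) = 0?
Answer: 157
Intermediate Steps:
K = 0 (K = 0*(-2) = 0)
(3 - 3)²*K - a(u) = (3 - 3)²*0 - 1*(-157) = 0²*0 + 157 = 0*0 + 157 = 0 + 157 = 157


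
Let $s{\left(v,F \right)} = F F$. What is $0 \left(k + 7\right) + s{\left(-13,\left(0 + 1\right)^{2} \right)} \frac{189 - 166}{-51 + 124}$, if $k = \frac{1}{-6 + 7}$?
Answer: $\frac{23}{73} \approx 0.31507$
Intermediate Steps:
$k = 1$ ($k = 1^{-1} = 1$)
$s{\left(v,F \right)} = F^{2}$
$0 \left(k + 7\right) + s{\left(-13,\left(0 + 1\right)^{2} \right)} \frac{189 - 166}{-51 + 124} = 0 \left(1 + 7\right) + \left(\left(0 + 1\right)^{2}\right)^{2} \frac{189 - 166}{-51 + 124} = 0 \cdot 8 + \left(1^{2}\right)^{2} \cdot \frac{23}{73} = 0 + 1^{2} \cdot 23 \cdot \frac{1}{73} = 0 + 1 \cdot \frac{23}{73} = 0 + \frac{23}{73} = \frac{23}{73}$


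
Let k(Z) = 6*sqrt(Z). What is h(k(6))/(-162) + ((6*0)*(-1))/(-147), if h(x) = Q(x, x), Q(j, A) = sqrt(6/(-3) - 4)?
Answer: -I*sqrt(6)/162 ≈ -0.01512*I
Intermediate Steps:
Q(j, A) = I*sqrt(6) (Q(j, A) = sqrt(6*(-1/3) - 4) = sqrt(-2 - 4) = sqrt(-6) = I*sqrt(6))
h(x) = I*sqrt(6)
h(k(6))/(-162) + ((6*0)*(-1))/(-147) = (I*sqrt(6))/(-162) + ((6*0)*(-1))/(-147) = (I*sqrt(6))*(-1/162) + (0*(-1))*(-1/147) = -I*sqrt(6)/162 + 0*(-1/147) = -I*sqrt(6)/162 + 0 = -I*sqrt(6)/162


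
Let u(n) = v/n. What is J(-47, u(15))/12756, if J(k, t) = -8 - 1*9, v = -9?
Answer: -17/12756 ≈ -0.0013327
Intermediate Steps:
u(n) = -9/n
J(k, t) = -17 (J(k, t) = -8 - 9 = -17)
J(-47, u(15))/12756 = -17/12756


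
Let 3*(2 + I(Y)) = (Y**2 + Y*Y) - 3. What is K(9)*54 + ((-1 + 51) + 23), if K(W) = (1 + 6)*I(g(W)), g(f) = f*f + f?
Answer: 2040139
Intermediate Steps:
g(f) = f + f**2 (g(f) = f**2 + f = f + f**2)
I(Y) = -3 + 2*Y**2/3 (I(Y) = -2 + ((Y**2 + Y*Y) - 3)/3 = -2 + ((Y**2 + Y**2) - 3)/3 = -2 + (2*Y**2 - 3)/3 = -2 + (-3 + 2*Y**2)/3 = -2 + (-1 + 2*Y**2/3) = -3 + 2*Y**2/3)
K(W) = -21 + 14*W**2*(1 + W)**2/3 (K(W) = (1 + 6)*(-3 + 2*(W*(1 + W))**2/3) = 7*(-3 + 2*(W**2*(1 + W)**2)/3) = 7*(-3 + 2*W**2*(1 + W)**2/3) = -21 + 14*W**2*(1 + W)**2/3)
K(9)*54 + ((-1 + 51) + 23) = (-21 + (14/3)*9**2*(1 + 9)**2)*54 + ((-1 + 51) + 23) = (-21 + (14/3)*81*10**2)*54 + (50 + 23) = (-21 + (14/3)*81*100)*54 + 73 = (-21 + 37800)*54 + 73 = 37779*54 + 73 = 2040066 + 73 = 2040139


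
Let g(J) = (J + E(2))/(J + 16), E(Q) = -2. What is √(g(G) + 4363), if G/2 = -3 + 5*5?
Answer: √436370/10 ≈ 66.058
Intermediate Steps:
G = 44 (G = 2*(-3 + 5*5) = 2*(-3 + 25) = 2*22 = 44)
g(J) = (-2 + J)/(16 + J) (g(J) = (J - 2)/(J + 16) = (-2 + J)/(16 + J))
√(g(G) + 4363) = √((-2 + 44)/(16 + 44) + 4363) = √(42/60 + 4363) = √((1/60)*42 + 4363) = √(7/10 + 4363) = √(43637/10) = √436370/10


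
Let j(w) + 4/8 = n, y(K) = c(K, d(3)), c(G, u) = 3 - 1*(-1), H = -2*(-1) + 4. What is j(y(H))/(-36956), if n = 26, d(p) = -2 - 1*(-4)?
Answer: -51/73912 ≈ -0.00069001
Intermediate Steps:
H = 6 (H = 2 + 4 = 6)
d(p) = 2 (d(p) = -2 + 4 = 2)
c(G, u) = 4 (c(G, u) = 3 + 1 = 4)
y(K) = 4
j(w) = 51/2 (j(w) = -½ + 26 = 51/2)
j(y(H))/(-36956) = (51/2)/(-36956) = (51/2)*(-1/36956) = -51/73912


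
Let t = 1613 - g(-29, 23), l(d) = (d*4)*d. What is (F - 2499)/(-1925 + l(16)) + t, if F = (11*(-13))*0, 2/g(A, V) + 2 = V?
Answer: 1798250/1113 ≈ 1615.7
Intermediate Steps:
g(A, V) = 2/(-2 + V)
l(d) = 4*d² (l(d) = (4*d)*d = 4*d²)
t = 33871/21 (t = 1613 - 2/(-2 + 23) = 1613 - 2/21 = 33871/21 ≈ 1612.9)
F = 0 (F = -143*0 = 0)
(F - 2499)/(-1925 + l(16)) + t = (0 - 2499)/(-1925 + 4*16²) + 33871/21 = -2499/(-1925 + 4*256) + 33871/21 = -2499/(-1925 + 1024) + 33871/21 = -2499/(-901) + 33871/21 = -2499*(-1/901) + 33871/21 = 147/53 + 33871/21 = 1798250/1113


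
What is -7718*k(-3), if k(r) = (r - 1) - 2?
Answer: 46308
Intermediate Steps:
k(r) = -3 + r (k(r) = (-1 + r) - 2 = -3 + r)
-7718*k(-3) = -7718*(-3 - 3) = -7718*(-6) = 46308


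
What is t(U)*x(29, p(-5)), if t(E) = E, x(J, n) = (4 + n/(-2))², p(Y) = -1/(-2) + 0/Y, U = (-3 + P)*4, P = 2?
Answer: -225/4 ≈ -56.250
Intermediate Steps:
U = -4 (U = (-3 + 2)*4 = -1*4 = -4)
p(Y) = ½ (p(Y) = -1*(-½) + 0 = ½ + 0 = ½)
x(J, n) = (4 - n/2)² (x(J, n) = (4 + n*(-½))² = (4 - n/2)²)
t(U)*x(29, p(-5)) = -(-8 + ½)² = -(-15/2)² = -225/4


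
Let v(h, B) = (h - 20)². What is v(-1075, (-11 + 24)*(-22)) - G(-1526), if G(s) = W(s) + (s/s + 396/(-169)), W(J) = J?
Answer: 202893346/169 ≈ 1.2006e+6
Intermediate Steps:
v(h, B) = (-20 + h)²
G(s) = -227/169 + s (G(s) = s + (s/s + 396/(-169)) = s + (1 + 396*(-1/169)) = s + (1 - 396/169) = s - 227/169 = -227/169 + s)
v(-1075, (-11 + 24)*(-22)) - G(-1526) = (-20 - 1075)² - (-227/169 - 1526) = (-1095)² - 1*(-258121/169) = 1199025 + 258121/169 = 202893346/169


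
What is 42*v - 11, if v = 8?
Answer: 325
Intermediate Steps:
42*v - 11 = 42*8 - 11 = 336 - 11 = 325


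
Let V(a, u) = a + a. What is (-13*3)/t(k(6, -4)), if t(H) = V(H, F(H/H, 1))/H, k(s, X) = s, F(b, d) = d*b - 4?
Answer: -39/2 ≈ -19.500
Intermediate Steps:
F(b, d) = -4 + b*d (F(b, d) = b*d - 4 = -4 + b*d)
V(a, u) = 2*a
t(H) = 2 (t(H) = (2*H)/H = 2)
(-13*3)/t(k(6, -4)) = -13*3/2 = -39*½ = -39/2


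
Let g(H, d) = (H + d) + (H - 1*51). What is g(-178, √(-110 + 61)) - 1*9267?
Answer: -9674 + 7*I ≈ -9674.0 + 7.0*I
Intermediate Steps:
g(H, d) = -51 + d + 2*H (g(H, d) = (H + d) + (H - 51) = (H + d) + (-51 + H) = -51 + d + 2*H)
g(-178, √(-110 + 61)) - 1*9267 = (-51 + √(-110 + 61) + 2*(-178)) - 1*9267 = (-51 + √(-49) - 356) - 9267 = (-51 + 7*I - 356) - 9267 = (-407 + 7*I) - 9267 = -9674 + 7*I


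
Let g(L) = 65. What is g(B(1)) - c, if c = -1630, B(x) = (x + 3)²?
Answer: 1695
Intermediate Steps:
B(x) = (3 + x)²
g(B(1)) - c = 65 - 1*(-1630) = 65 + 1630 = 1695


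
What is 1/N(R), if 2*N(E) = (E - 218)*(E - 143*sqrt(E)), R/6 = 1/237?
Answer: 6241/13909188090 + 892463*sqrt(158)/27818376180 ≈ 0.00040371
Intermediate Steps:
R = 2/79 (R = 6/237 = 6*(1/237) = 2/79 ≈ 0.025316)
N(E) = (-218 + E)*(E - 143*sqrt(E))/2 (N(E) = ((E - 218)*(E - 143*sqrt(E)))/2 = ((-218 + E)*(E - 143*sqrt(E)))/2 = (-218 + E)*(E - 143*sqrt(E))/2)
1/N(R) = 1/((2/79)**2/2 - 109*2/79 + 15587*sqrt(2/79) - 143*sqrt(158)/6241) = 1/((1/2)*(4/6241) - 218/79 + 15587*(sqrt(158)/79) - 143*sqrt(158)/6241) = 1/(2/6241 - 218/79 + 15587*sqrt(158)/79 - 143*sqrt(158)/6241) = 1/(-17220/6241 + 1231230*sqrt(158)/6241)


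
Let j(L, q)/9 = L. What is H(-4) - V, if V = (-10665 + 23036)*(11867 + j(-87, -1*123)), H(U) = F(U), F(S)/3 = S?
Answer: -137120176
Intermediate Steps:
j(L, q) = 9*L
F(S) = 3*S
H(U) = 3*U
V = 137120164 (V = (-10665 + 23036)*(11867 + 9*(-87)) = 12371*(11867 - 783) = 12371*11084 = 137120164)
H(-4) - V = 3*(-4) - 1*137120164 = -12 - 137120164 = -137120176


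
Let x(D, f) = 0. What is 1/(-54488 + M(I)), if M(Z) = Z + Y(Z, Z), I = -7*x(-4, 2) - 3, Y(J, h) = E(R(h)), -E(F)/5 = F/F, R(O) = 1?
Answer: -1/54496 ≈ -1.8350e-5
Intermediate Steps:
E(F) = -5 (E(F) = -5*F/F = -5*1 = -5)
Y(J, h) = -5
I = -3 (I = -7*0 - 3 = 0 - 3 = -3)
M(Z) = -5 + Z (M(Z) = Z - 5 = -5 + Z)
1/(-54488 + M(I)) = 1/(-54488 + (-5 - 3)) = 1/(-54488 - 8) = 1/(-54496) = -1/54496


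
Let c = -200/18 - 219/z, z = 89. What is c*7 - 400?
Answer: -396497/801 ≈ -495.00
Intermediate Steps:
c = -10871/801 (c = -200/18 - 219/89 = -200*1/18 - 219*1/89 = -100/9 - 219/89 = -10871/801 ≈ -13.572)
c*7 - 400 = -10871/801*7 - 400 = -76097/801 - 400 = -396497/801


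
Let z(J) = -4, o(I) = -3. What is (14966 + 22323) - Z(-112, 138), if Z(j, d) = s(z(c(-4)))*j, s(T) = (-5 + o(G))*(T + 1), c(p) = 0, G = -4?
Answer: 39977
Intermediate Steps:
s(T) = -8 - 8*T (s(T) = (-5 - 3)*(T + 1) = -8*(1 + T) = -8 - 8*T)
Z(j, d) = 24*j (Z(j, d) = (-8 - 8*(-4))*j = (-8 + 32)*j = 24*j)
(14966 + 22323) - Z(-112, 138) = (14966 + 22323) - 24*(-112) = 37289 - 1*(-2688) = 37289 + 2688 = 39977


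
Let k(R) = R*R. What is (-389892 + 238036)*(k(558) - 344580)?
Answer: 5044048896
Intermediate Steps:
k(R) = R²
(-389892 + 238036)*(k(558) - 344580) = (-389892 + 238036)*(558² - 344580) = -151856*(311364 - 344580) = -151856*(-33216) = 5044048896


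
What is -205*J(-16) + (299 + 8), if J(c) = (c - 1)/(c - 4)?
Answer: 531/4 ≈ 132.75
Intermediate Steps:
J(c) = (-1 + c)/(-4 + c)
-205*J(-16) + (299 + 8) = -205*(-1 - 16)/(-4 - 16) + (299 + 8) = -205*(-17)/(-20) + 307 = -(-41)*(-17)/4 + 307 = -205*17/20 + 307 = -697/4 + 307 = 531/4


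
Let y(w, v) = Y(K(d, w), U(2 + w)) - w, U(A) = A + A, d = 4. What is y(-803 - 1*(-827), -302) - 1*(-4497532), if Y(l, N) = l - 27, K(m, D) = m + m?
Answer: 4497489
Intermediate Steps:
K(m, D) = 2*m
U(A) = 2*A
Y(l, N) = -27 + l
y(w, v) = -19 - w (y(w, v) = (-27 + 2*4) - w = (-27 + 8) - w = -19 - w)
y(-803 - 1*(-827), -302) - 1*(-4497532) = (-19 - (-803 - 1*(-827))) - 1*(-4497532) = (-19 - (-803 + 827)) + 4497532 = (-19 - 1*24) + 4497532 = (-19 - 24) + 4497532 = -43 + 4497532 = 4497489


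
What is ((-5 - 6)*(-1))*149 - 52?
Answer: 1587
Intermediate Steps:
((-5 - 6)*(-1))*149 - 52 = -11*(-1)*149 - 52 = 11*149 - 52 = 1639 - 52 = 1587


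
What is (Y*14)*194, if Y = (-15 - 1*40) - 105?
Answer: -434560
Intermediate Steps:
Y = -160 (Y = (-15 - 40) - 105 = -55 - 105 = -160)
(Y*14)*194 = -160*14*194 = -2240*194 = -434560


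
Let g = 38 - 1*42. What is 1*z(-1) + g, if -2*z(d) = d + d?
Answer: -3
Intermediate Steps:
z(d) = -d (z(d) = -(d + d)/2 = -d)
g = -4 (g = 38 - 42 = -4)
1*z(-1) + g = 1*(-1*(-1)) - 4 = 1*1 - 4 = 1 - 4 = -3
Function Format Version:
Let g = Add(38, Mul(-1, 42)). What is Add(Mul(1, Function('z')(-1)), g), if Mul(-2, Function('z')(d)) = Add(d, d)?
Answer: -3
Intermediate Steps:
Function('z')(d) = Mul(-1, d) (Function('z')(d) = Mul(Rational(-1, 2), Add(d, d)) = Mul(Rational(-1, 2), Mul(2, d)) = Mul(-1, d))
g = -4 (g = Add(38, -42) = -4)
Add(Mul(1, Function('z')(-1)), g) = Add(Mul(1, Mul(-1, -1)), -4) = Add(Mul(1, 1), -4) = Add(1, -4) = -3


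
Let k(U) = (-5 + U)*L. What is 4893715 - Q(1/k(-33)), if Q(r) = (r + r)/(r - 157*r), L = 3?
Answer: 381709771/78 ≈ 4.8937e+6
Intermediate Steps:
k(U) = -15 + 3*U (k(U) = (-5 + U)*3 = -15 + 3*U)
Q(r) = -1/78 (Q(r) = (2*r)/((-156*r)) = (2*r)*(-1/(156*r)) = -1/78)
4893715 - Q(1/k(-33)) = 4893715 - 1*(-1/78) = 4893715 + 1/78 = 381709771/78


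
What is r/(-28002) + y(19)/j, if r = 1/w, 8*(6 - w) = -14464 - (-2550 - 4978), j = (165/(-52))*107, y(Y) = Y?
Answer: -8050804901/143863215210 ≈ -0.055962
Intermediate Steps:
j = -17655/52 (j = (165*(-1/52))*107 = -165/52*107 = -17655/52 ≈ -339.52)
w = 873 (w = 6 - (-14464 - (-2550 - 4978))/8 = 6 - (-14464 - 1*(-7528))/8 = 6 - (-14464 + 7528)/8 = 6 - ⅛*(-6936) = 6 + 867 = 873)
r = 1/873 ≈ 0.0011455
r/(-28002) + y(19)/j = (1/873)/(-28002) + 19/(-17655/52) = (1/873)*(-1/28002) + 19*(-52/17655) = -1/24445746 - 988/17655 = -8050804901/143863215210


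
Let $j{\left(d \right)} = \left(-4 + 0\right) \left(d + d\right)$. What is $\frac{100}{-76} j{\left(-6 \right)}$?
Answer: $- \frac{1200}{19} \approx -63.158$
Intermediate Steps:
$j{\left(d \right)} = - 8 d$ ($j{\left(d \right)} = - 4 \cdot 2 d = - 8 d$)
$\frac{100}{-76} j{\left(-6 \right)} = \frac{100}{-76} \left(\left(-8\right) \left(-6\right)\right) = 100 \left(- \frac{1}{76}\right) 48 = \left(- \frac{25}{19}\right) 48 = - \frac{1200}{19}$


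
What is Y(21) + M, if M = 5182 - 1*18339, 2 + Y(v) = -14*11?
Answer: -13313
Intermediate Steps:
Y(v) = -156 (Y(v) = -2 - 14*11 = -2 - 154 = -156)
M = -13157 (M = 5182 - 18339 = -13157)
Y(21) + M = -156 - 13157 = -13313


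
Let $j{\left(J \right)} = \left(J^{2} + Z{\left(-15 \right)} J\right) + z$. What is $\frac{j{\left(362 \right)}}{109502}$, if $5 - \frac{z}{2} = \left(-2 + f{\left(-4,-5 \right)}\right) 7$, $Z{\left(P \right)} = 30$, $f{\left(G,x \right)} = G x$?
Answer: $\frac{70831}{54751} \approx 1.2937$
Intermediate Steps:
$z = -242$ ($z = 10 - 2 \left(-2 - -20\right) 7 = 10 - 2 \left(-2 + 20\right) 7 = 10 - 2 \cdot 18 \cdot 7 = 10 - 252 = -242$)
$j{\left(J \right)} = -242 + J^{2} + 30 J$ ($j{\left(J \right)} = \left(J^{2} + 30 J\right) - 242 = -242 + J^{2} + 30 J$)
$\frac{j{\left(362 \right)}}{109502} = \frac{-242 + 362^{2} + 30 \cdot 362}{109502} = \left(-242 + 131044 + 10860\right) \frac{1}{109502} = 141662 \cdot \frac{1}{109502} = \frac{70831}{54751}$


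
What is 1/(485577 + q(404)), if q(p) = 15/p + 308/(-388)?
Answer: 39188/19028761823 ≈ 2.0594e-6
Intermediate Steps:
q(p) = -77/97 + 15/p (q(p) = 15/p + 308*(-1/388) = 15/p - 77/97 = -77/97 + 15/p)
1/(485577 + q(404)) = 1/(485577 + (-77/97 + 15/404)) = 1/(485577 - 29653/39188) = 1/(19028761823/39188) = 39188/19028761823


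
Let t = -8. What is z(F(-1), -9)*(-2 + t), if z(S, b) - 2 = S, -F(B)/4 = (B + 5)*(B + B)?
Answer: -340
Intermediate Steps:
F(B) = -8*B*(5 + B) (F(B) = -4*(B + 5)*(B + B) = -4*(5 + B)*2*B = -8*B*(5 + B))
z(S, b) = 2 + S
z(F(-1), -9)*(-2 + t) = (2 - 8*(-1)*(5 - 1))*(-2 - 8) = (2 - 8*(-1)*4)*(-10) = (2 + 32)*(-10) = 34*(-10) = -340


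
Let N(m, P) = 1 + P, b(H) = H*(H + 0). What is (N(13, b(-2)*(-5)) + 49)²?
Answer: 900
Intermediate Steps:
b(H) = H² (b(H) = H*H = H²)
(N(13, b(-2)*(-5)) + 49)² = ((1 + (-2)²*(-5)) + 49)² = ((1 + 4*(-5)) + 49)² = ((1 - 20) + 49)² = (-19 + 49)² = 30² = 900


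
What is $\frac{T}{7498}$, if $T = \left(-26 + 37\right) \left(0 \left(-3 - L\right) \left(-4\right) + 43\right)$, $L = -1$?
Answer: $\frac{473}{7498} \approx 0.063084$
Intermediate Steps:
$T = 473$ ($T = \left(-26 + 37\right) \left(0 \left(-3 - -1\right) \left(-4\right) + 43\right) = 11 \left(0 \left(-3 + 1\right) \left(-4\right) + 43\right) = 11 \left(0 \left(-2\right) \left(-4\right) + 43\right) = 11 \left(0 \left(-4\right) + 43\right) = 11 \left(0 + 43\right) = 11 \cdot 43 = 473$)
$\frac{T}{7498} = \frac{473}{7498}$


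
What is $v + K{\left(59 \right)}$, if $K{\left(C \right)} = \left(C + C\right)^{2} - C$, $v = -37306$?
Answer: $-23441$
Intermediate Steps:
$K{\left(C \right)} = - C + 4 C^{2}$ ($K{\left(C \right)} = \left(2 C\right)^{2} - C = 4 C^{2} - C = - C + 4 C^{2}$)
$v + K{\left(59 \right)} = -37306 + 59 \left(-1 + 4 \cdot 59\right) = -37306 + 59 \left(-1 + 236\right) = -37306 + 59 \cdot 235 = -37306 + 13865 = -23441$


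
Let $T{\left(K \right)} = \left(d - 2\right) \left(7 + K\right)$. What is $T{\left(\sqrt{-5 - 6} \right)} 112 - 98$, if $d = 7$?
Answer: $3822 + 560 i \sqrt{11} \approx 3822.0 + 1857.3 i$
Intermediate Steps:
$T{\left(K \right)} = 35 + 5 K$ ($T{\left(K \right)} = \left(7 - 2\right) \left(7 + K\right) = 5 \left(7 + K\right) = 35 + 5 K$)
$T{\left(\sqrt{-5 - 6} \right)} 112 - 98 = \left(35 + 5 \sqrt{-5 - 6}\right) 112 - 98 = \left(35 + 5 \sqrt{-11}\right) 112 - 98 = \left(35 + 5 i \sqrt{11}\right) 112 - 98 = \left(3920 + 560 i \sqrt{11}\right) - 98 = 3822 + 560 i \sqrt{11}$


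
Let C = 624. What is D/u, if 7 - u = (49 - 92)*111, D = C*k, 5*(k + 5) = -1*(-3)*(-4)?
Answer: -5772/5975 ≈ -0.96603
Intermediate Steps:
k = -37/5 (k = -5 + (-1*(-3)*(-4))/5 = -5 + (3*(-4))/5 = -5 + (⅕)*(-12) = -5 - 12/5 = -37/5 ≈ -7.4000)
D = -23088/5 (D = 624*(-37/5) = -23088/5 ≈ -4617.6)
u = 4780 (u = 7 - (49 - 92)*111 = 7 - (-43)*111 = 7 - 1*(-4773) = 7 + 4773 = 4780)
D/u = -23088/5/4780 = -23088/5*1/4780 = -5772/5975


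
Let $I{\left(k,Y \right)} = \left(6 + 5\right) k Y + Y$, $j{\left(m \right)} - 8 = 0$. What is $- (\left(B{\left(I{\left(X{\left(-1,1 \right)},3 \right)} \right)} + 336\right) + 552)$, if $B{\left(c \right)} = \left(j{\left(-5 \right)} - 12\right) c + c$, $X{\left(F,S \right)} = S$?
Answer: $-780$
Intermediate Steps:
$j{\left(m \right)} = 8$ ($j{\left(m \right)} = 8 + 0 = 8$)
$I{\left(k,Y \right)} = Y + 11 Y k$ ($I{\left(k,Y \right)} = 11 k Y + Y = 11 Y k + Y = Y + 11 Y k$)
$B{\left(c \right)} = - 3 c$ ($B{\left(c \right)} = \left(8 - 12\right) c + c = - 4 c + c = - 3 c$)
$- (\left(B{\left(I{\left(X{\left(-1,1 \right)},3 \right)} \right)} + 336\right) + 552) = - (\left(- 3 \cdot 3 \left(1 + 11 \cdot 1\right) + 336\right) + 552) = - (\left(- 3 \cdot 3 \left(1 + 11\right) + 336\right) + 552) = - (\left(- 3 \cdot 3 \cdot 12 + 336\right) + 552) = - (\left(\left(-3\right) 36 + 336\right) + 552) = - (\left(-108 + 336\right) + 552) = - (228 + 552) = \left(-1\right) 780 = -780$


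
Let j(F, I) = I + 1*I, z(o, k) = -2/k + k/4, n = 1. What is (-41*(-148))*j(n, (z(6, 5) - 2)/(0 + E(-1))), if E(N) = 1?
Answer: -69782/5 ≈ -13956.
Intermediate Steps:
z(o, k) = -2/k + k/4 (z(o, k) = -2/k + k*(¼) = -2/k + k/4)
j(F, I) = 2*I (j(F, I) = I + I = 2*I)
(-41*(-148))*j(n, (z(6, 5) - 2)/(0 + E(-1))) = (-41*(-148))*(2*(((-2/5 + (¼)*5) - 2)/(0 + 1))) = 6068*(2*(((-2*⅕ + 5/4) - 2)/1)) = 6068*(2*(((-⅖ + 5/4) - 2)*1)) = 6068*(2*((17/20 - 2)*1)) = 6068*(2*(-23/20*1)) = 6068*(2*(-23/20)) = 6068*(-23/10) = -69782/5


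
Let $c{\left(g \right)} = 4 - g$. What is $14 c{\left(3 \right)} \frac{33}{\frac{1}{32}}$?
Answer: $14784$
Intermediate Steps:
$14 c{\left(3 \right)} \frac{33}{\frac{1}{32}} = 14 \left(4 - 3\right) \frac{33}{\frac{1}{32}} = 14 \left(4 - 3\right) 33 \frac{1}{\frac{1}{32}} = 14 \cdot 1 \cdot 33 \cdot 32 = 14 \cdot 1056 = 14784$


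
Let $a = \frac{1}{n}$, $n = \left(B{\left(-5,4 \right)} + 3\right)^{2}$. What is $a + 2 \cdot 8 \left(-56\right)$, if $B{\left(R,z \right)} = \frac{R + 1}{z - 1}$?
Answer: $- \frac{22391}{25} \approx -895.64$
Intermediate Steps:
$B{\left(R,z \right)} = \frac{1 + R}{-1 + z}$
$n = \frac{25}{9}$ ($n = \left(\frac{1 - 5}{-1 + 4} + 3\right)^{2} = \left(\frac{1}{3} \left(-4\right) + 3\right)^{2} = \left(- \frac{4}{3} + 3\right)^{2} = \left(\frac{5}{3}\right)^{2} = \frac{25}{9} \approx 2.7778$)
$a = \frac{9}{25}$ ($a = \frac{1}{\frac{25}{9}} = \frac{9}{25} \approx 0.36$)
$a + 2 \cdot 8 \left(-56\right) = \frac{9}{25} + 2 \cdot 8 \left(-56\right) = \frac{9}{25} + 16 \left(-56\right) = \frac{9}{25} - 896 = - \frac{22391}{25}$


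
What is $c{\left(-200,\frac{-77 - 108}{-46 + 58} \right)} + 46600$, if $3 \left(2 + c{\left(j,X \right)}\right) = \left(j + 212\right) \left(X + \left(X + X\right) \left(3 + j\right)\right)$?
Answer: $70833$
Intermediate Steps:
$c{\left(j,X \right)} = -2 + \frac{\left(212 + j\right) \left(X + 2 X \left(3 + j\right)\right)}{3}$ ($c{\left(j,X \right)} = -2 + \frac{\left(j + 212\right) \left(X + \left(X + X\right) \left(3 + j\right)\right)}{3} = -2 + \frac{\left(212 + j\right) \left(X + 2 X \left(3 + j\right)\right)}{3}$)
$c{\left(-200,\frac{-77 - 108}{-46 + 58} \right)} + 46600 = \left(-2 + \frac{1484 \frac{-77 - 108}{-46 + 58}}{3} + \frac{2 \frac{-77 - 108}{-46 + 58} \left(-200\right)^{2}}{3} + \frac{431}{3} \frac{-77 - 108}{-46 + 58} \left(-200\right)\right) + 46600 = \left(-2 + \frac{1484 \left(- \frac{185}{12}\right)}{3} + \frac{2}{3} \left(- \frac{185}{12}\right) 40000 + \frac{431}{3} \left(- \frac{185}{12}\right) \left(-200\right)\right) + 46600 = \left(-2 + \frac{1484 \left(\left(-185\right) \frac{1}{12}\right)}{3} + \frac{2}{3} \left(\left(-185\right) \frac{1}{12}\right) 40000 + \frac{431}{3} \left(\left(-185\right) \frac{1}{12}\right) \left(-200\right)\right) + 46600 = \left(-2 + \frac{1484}{3} \left(- \frac{185}{12}\right) + \frac{2}{3} \left(- \frac{185}{12}\right) 40000 + \frac{431}{3} \left(- \frac{185}{12}\right) \left(-200\right)\right) + 46600 = \left(-2 - \frac{68635}{9} - \frac{3700000}{9} + \frac{3986750}{9}\right) + 46600 = 24233 + 46600 = 70833$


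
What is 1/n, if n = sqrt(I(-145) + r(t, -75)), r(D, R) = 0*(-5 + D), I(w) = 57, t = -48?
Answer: sqrt(57)/57 ≈ 0.13245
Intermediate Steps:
r(D, R) = 0
n = sqrt(57) (n = sqrt(57 + 0) = sqrt(57) ≈ 7.5498)
1/n = 1/(sqrt(57)) = sqrt(57)/57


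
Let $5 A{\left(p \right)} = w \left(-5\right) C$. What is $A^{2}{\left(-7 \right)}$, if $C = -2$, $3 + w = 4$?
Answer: $4$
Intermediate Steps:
$w = 1$ ($w = -3 + 4 = 1$)
$A{\left(p \right)} = 2$ ($A{\left(p \right)} = \frac{1 \left(-5\right) \left(-2\right)}{5} = \frac{\left(-5\right) \left(-2\right)}{5} = \frac{1}{5} \cdot 10 = 2$)
$A^{2}{\left(-7 \right)} = 2^{2} = 4$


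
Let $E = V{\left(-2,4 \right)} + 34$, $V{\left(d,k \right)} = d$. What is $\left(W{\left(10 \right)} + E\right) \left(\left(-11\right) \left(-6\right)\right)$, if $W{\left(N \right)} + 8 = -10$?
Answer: $924$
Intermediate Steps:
$W{\left(N \right)} = -18$ ($W{\left(N \right)} = -8 - 10 = -18$)
$E = 32$ ($E = -2 + 34 = 32$)
$\left(W{\left(10 \right)} + E\right) \left(\left(-11\right) \left(-6\right)\right) = \left(-18 + 32\right) \left(\left(-11\right) \left(-6\right)\right) = 14 \cdot 66 = 924$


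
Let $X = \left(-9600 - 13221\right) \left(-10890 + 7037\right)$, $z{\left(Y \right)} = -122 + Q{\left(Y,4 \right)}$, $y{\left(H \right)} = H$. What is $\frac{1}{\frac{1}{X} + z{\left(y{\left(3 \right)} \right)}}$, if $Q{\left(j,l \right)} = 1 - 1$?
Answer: $- \frac{87929313}{10727376185} \approx -0.0081967$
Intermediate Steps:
$Q{\left(j,l \right)} = 0$ ($Q{\left(j,l \right)} = 1 - 1 = 0$)
$z{\left(Y \right)} = -122$ ($z{\left(Y \right)} = -122 + 0 = -122$)
$X = 87929313$ ($X = \left(-22821\right) \left(-3853\right) = 87929313$)
$\frac{1}{\frac{1}{X} + z{\left(y{\left(3 \right)} \right)}} = \frac{1}{\frac{1}{87929313} - 122} = \frac{1}{- \frac{10727376185}{87929313}} = - \frac{87929313}{10727376185}$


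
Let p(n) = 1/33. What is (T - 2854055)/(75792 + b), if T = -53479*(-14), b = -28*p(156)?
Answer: -69476517/2501108 ≈ -27.778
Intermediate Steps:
p(n) = 1/33
b = -28/33 (b = -28*1/33 = -28/33 ≈ -0.84848)
T = 748706
(T - 2854055)/(75792 + b) = (748706 - 2854055)/(75792 - 28/33) = -2105349/2501108/33 = -2105349*33/2501108 = -69476517/2501108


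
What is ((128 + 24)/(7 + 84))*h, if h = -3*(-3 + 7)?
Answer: -1824/91 ≈ -20.044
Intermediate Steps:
h = -12 (h = -3*4 = -12)
((128 + 24)/(7 + 84))*h = ((128 + 24)/(7 + 84))*(-12) = (152/91)*(-12) = -1824/91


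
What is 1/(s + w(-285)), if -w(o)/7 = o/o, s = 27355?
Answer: 1/27348 ≈ 3.6566e-5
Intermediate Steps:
w(o) = -7 (w(o) = -7*o/o = -7*1 = -7)
1/(s + w(-285)) = 1/(27355 - 7) = 1/27348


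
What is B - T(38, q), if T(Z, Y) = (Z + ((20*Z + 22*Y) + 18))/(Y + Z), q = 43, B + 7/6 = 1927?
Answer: 308461/162 ≈ 1904.1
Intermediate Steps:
B = 11555/6 (B = -7/6 + 1927 = 11555/6 ≈ 1925.8)
T(Z, Y) = (18 + 21*Z + 22*Y)/(Y + Z) (T(Z, Y) = (Z + (18 + 20*Z + 22*Y))/(Y + Z) = (18 + 21*Z + 22*Y)/(Y + Z))
B - T(38, q) = 11555/6 - (18 + 21*38 + 22*43)/(43 + 38) = 11555/6 - (18 + 798 + 946)/81 = 11555/6 - 1762/81 = 308461/162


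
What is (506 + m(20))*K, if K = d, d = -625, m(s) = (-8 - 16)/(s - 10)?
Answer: -314750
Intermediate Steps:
m(s) = -24/(-10 + s)
K = -625
(506 + m(20))*K = (506 - 24/(-10 + 20))*(-625) = (506 - 24/10)*(-625) = (506 - 24*⅒)*(-625) = (506 - 12/5)*(-625) = (2518/5)*(-625) = -314750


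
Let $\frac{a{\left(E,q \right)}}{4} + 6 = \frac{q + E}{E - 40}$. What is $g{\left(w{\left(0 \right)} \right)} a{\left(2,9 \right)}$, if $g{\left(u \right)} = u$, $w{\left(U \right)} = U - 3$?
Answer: $\frac{1434}{19} \approx 75.474$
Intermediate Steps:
$a{\left(E,q \right)} = -24 + \frac{4 \left(E + q\right)}{-40 + E}$ ($a{\left(E,q \right)} = -24 + 4 \frac{q + E}{E - 40} = -24 + 4 \frac{E + q}{-40 + E} = -24 + \frac{4 \left(E + q\right)}{-40 + E}$)
$w{\left(U \right)} = -3 + U$
$g{\left(w{\left(0 \right)} \right)} a{\left(2,9 \right)} = \left(-3 + 0\right) \frac{4 \left(240 + 9 - 10\right)}{-40 + 2} = - 3 \frac{4 \left(240 + 9 - 10\right)}{-38} = - 3 \cdot 4 \left(- \frac{1}{38}\right) 239 = \left(-3\right) \left(- \frac{478}{19}\right) = \frac{1434}{19}$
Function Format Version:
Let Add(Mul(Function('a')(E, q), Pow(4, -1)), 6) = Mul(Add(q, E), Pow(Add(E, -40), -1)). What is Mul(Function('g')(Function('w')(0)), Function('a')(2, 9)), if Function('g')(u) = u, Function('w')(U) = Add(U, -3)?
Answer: Rational(1434, 19) ≈ 75.474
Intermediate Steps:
Function('a')(E, q) = Add(-24, Mul(4, Pow(Add(-40, E), -1), Add(E, q))) (Function('a')(E, q) = Add(-24, Mul(4, Mul(Add(q, E), Pow(Add(E, -40), -1)))) = Add(-24, Mul(4, Mul(Add(E, q), Pow(Add(-40, E), -1)))) = Add(-24, Mul(4, Mul(Pow(Add(-40, E), -1), Add(E, q)))) = Add(-24, Mul(4, Pow(Add(-40, E), -1), Add(E, q))))
Function('w')(U) = Add(-3, U)
Mul(Function('g')(Function('w')(0)), Function('a')(2, 9)) = Mul(Add(-3, 0), Mul(4, Pow(Add(-40, 2), -1), Add(240, 9, Mul(-5, 2)))) = Mul(-3, Mul(4, Pow(-38, -1), Add(240, 9, -10))) = Mul(-3, Mul(4, Rational(-1, 38), 239)) = Mul(-3, Rational(-478, 19)) = Rational(1434, 19)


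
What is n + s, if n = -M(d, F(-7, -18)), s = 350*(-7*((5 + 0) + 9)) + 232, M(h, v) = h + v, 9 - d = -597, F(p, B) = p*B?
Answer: -34800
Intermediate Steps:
F(p, B) = B*p
d = 606 (d = 9 - 1*(-597) = 9 + 597 = 606)
s = -34068 (s = 350*(-7*(5 + 9)) + 232 = 350*(-7*14) + 232 = 350*(-98) + 232 = -34300 + 232 = -34068)
n = -732 (n = -(606 - 18*(-7)) = -(606 + 126) = -1*732 = -732)
n + s = -732 - 34068 = -34800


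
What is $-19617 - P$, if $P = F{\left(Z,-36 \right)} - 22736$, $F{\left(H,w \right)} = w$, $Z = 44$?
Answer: $3155$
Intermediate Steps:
$P = -22772$ ($P = -36 - 22736 = -22772$)
$-19617 - P = -19617 - -22772 = -19617 + 22772 = 3155$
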